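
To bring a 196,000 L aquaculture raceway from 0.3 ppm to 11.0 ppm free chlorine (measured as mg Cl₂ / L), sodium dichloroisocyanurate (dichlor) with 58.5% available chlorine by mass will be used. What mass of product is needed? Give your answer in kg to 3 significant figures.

3.58 kg

Chlorine deficit: 11.0 − 0.3 = 10.7 ppm = 10.7 mg/L as Cl₂.
Cl₂ equivalent needed: 10.7 mg/L × 196,000 L = 2,097,000 mg = 2097 g.
Product at 58.5% available chlorine: 2097 / 0.585 = 3585 g.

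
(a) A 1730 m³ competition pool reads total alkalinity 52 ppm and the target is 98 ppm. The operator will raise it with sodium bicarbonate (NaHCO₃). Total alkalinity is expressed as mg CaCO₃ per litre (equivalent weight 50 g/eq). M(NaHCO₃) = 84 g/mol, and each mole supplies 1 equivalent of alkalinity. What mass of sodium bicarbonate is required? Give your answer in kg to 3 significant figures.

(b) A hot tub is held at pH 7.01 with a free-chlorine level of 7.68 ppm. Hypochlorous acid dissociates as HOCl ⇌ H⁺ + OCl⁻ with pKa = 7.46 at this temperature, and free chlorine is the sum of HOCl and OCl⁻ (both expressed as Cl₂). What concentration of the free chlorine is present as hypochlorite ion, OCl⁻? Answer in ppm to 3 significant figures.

(a) Volume: 1730 m³ = 1,730,000 L.
(a) Alkalinity to add: (98 − 52) = 46 mg/L as CaCO₃ × 1,730,000 L = 79,580 g as CaCO₃.
(a) Equivalents: 79,580 g ÷ 50 g/eq = 1592 eq.
(a) NaHCO₃ supplies 1 eq per mole → 1592 mol.
(a) Mass: 1592 mol × 84 g/mol = 133,700 g.

(b) [OCl⁻]/[HOCl] = 10^(pH − pKa) = 10^(7.01 − 7.46) = 10^-0.45 = 0.3548.
(b) Fraction as HOCl = 1 / (1 + 0.3548) = 0.7381.
(b) OCl⁻ = (1 − 0.7381) × 7.68 ppm = 2.011 ppm.

(a) 134 kg; (b) 2.01 ppm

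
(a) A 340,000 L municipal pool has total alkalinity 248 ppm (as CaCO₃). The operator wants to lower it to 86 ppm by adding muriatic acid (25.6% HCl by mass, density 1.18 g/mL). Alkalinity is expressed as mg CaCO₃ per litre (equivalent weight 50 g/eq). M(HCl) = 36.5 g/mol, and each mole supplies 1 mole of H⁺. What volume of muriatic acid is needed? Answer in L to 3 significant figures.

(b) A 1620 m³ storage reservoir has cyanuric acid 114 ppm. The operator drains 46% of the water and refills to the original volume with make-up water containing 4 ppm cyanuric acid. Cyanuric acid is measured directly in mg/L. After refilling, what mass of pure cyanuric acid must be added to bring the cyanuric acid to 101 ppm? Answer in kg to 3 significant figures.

(a) Alkalinity to neutralize: (248 − 86) = 162 mg/L as CaCO₃ × 340,000 L = 55,080 g as CaCO₃.
(a) Equivalents of H⁺ required: 55,080 ÷ 50 g/eq = 1102 eq = 1102 mol HCl.
(a) Mass of HCl: 1102 × 36.5 = 40,210 g.
(a) Mass of 25.6% solution: 40,210 / 0.256 = 157,100 g.
(a) Volume: 157,100 g ÷ 1.18 g/mL = 133,100 mL.

(b) Volume: 1620 m³ = 1,620,000 L.
(b) After draining 46% and refilling: 114 × 0.54 + 4 × 0.46 = 63.4 ppm.
(b) Deficit to target: 101 − 63.4 = 37.6 mg/L.
(b) Mass: 37.6 mg/L × 1,620,000 L = 60,910 g cyanuric acid.

(a) 133 L; (b) 60.9 kg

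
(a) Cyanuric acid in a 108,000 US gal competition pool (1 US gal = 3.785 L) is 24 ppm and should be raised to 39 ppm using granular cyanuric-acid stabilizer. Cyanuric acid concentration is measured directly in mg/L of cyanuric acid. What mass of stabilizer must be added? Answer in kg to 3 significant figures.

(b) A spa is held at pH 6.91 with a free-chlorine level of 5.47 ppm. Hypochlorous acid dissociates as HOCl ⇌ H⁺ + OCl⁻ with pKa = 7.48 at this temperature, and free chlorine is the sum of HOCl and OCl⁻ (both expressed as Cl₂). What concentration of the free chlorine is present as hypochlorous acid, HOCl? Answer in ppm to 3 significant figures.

(a) 6.13 kg; (b) 4.31 ppm

(a) Volume: 108,000 US gal × 3.785 L/gal = 408,780 L.
(a) CYA to add: (39 − 24) = 15 mg/L × 408,780 L = 6132 g cyanuric acid.

(b) [OCl⁻]/[HOCl] = 10^(pH − pKa) = 10^(6.91 − 7.48) = 10^-0.57 = 0.2692.
(b) Fraction as HOCl = 1 / (1 + 0.2692) = 0.7879.
(b) HOCl = 0.7879 × 5.47 ppm = 4.31 ppm.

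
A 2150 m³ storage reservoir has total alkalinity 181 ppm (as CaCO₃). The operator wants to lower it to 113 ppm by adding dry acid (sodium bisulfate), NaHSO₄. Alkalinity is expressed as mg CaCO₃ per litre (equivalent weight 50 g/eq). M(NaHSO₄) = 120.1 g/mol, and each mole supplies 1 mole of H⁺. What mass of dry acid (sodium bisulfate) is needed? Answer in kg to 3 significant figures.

Volume: 2150 m³ = 2,150,000 L.
Alkalinity to neutralize: (181 − 113) = 68 mg/L as CaCO₃ × 2,150,000 L = 146,200 g as CaCO₃.
Equivalents of H⁺ required: 146,200 ÷ 50 g/eq = 2924 eq = 2924 mol NaHSO₄.
Mass of NaHSO₄: 2924 × 120.1 = 351,200 g.

351 kg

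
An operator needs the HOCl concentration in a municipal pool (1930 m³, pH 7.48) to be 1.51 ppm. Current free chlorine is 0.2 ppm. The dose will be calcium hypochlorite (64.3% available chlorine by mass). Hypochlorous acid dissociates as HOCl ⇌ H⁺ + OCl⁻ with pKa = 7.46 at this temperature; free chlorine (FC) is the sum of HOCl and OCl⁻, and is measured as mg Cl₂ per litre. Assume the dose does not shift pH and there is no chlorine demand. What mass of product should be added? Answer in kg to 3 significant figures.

8.68 kg

Volume: 1930 m³ = 1,930,000 L.
[OCl⁻]/[HOCl] = 10^(pH − pKa) = 10^(7.48 − 7.46) = 1.047; fraction as HOCl = 1/(1 + 1.047) = 0.4885.
Free chlorine required for 1.51 ppm HOCl: 1.51 / 0.4885 = 3.091 ppm.
FC to add: 3.091 − 0.2 = 2.891 mg/L as Cl₂.
Cl₂ equivalent: 2.891 mg/L × 1,930,000 L = 5580 g.
Product at 64.3% available Cl: 5580 / 0.643 = 8678 g.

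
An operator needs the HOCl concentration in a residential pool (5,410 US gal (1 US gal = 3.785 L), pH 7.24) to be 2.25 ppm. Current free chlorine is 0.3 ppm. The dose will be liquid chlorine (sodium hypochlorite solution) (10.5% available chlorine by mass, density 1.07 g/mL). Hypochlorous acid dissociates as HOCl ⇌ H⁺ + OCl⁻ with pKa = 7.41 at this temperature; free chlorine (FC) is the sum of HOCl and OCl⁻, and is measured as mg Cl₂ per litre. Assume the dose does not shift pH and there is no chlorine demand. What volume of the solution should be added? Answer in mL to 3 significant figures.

633 mL

Volume: 5,410 US gal × 3.785 L/gal = 20,477 L.
[OCl⁻]/[HOCl] = 10^(pH − pKa) = 10^(7.24 − 7.41) = 0.6761; fraction as HOCl = 1/(1 + 0.6761) = 0.5966.
Free chlorine required for 2.25 ppm HOCl: 2.25 / 0.5966 = 3.771 ppm.
FC to add: 3.771 − 0.3 = 3.471 mg/L as Cl₂.
Cl₂ equivalent: 3.471 mg/L × 20,477 L = 71.08 g.
Product at 10.5% available Cl: 71.08 / 0.105 = 676.9 g.
Volume: 676.9 g ÷ 1.07 g/mL = 632.7 mL.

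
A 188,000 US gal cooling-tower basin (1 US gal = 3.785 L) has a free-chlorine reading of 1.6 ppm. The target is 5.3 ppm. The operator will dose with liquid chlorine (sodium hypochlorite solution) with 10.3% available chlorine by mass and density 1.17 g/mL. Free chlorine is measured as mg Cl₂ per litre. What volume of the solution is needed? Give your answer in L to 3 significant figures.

Volume: 188,000 US gal × 3.785 L/gal = 711,580 L.
Chlorine deficit: 5.3 − 1.6 = 3.7 ppm = 3.7 mg/L as Cl₂.
Cl₂ equivalent needed: 3.7 mg/L × 711,580 L = 2,633,000 mg = 2633 g.
Product at 10.3% available chlorine: 2633 / 0.103 = 25,560 g.
Volume at density 1.17 g/mL: 25,560 g ÷ 1.17 g/mL = 21,850 mL.

21.8 L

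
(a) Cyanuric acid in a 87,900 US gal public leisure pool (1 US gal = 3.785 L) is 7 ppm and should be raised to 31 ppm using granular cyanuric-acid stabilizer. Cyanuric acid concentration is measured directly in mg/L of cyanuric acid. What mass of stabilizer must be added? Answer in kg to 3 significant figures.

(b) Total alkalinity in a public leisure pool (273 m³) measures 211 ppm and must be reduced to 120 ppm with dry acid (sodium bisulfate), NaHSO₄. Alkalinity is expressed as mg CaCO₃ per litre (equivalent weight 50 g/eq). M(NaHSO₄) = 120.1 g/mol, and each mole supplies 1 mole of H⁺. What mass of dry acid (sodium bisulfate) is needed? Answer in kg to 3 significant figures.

(a) Volume: 87,900 US gal × 3.785 L/gal = 332,702 L.
(a) CYA to add: (31 − 7) = 24 mg/L × 332,702 L = 7985 g cyanuric acid.

(b) Volume: 273 m³ = 273,000 L.
(b) Alkalinity to neutralize: (211 − 120) = 91 mg/L as CaCO₃ × 273,000 L = 24,840 g as CaCO₃.
(b) Equivalents of H⁺ required: 24,840 ÷ 50 g/eq = 496.9 eq = 496.9 mol NaHSO₄.
(b) Mass of NaHSO₄: 496.9 × 120.1 = 59,670 g.

(a) 7.98 kg; (b) 59.7 kg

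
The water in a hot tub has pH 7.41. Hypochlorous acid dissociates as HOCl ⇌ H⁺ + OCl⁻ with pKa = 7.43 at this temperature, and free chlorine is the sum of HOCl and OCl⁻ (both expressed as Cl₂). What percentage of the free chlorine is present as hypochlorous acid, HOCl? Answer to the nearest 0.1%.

[OCl⁻]/[HOCl] = 10^(pH − pKa) = 10^(7.41 − 7.43) = 10^-0.02 = 0.955.
Fraction as HOCl = 1 / (1 + 0.955) = 0.5115.

51.2%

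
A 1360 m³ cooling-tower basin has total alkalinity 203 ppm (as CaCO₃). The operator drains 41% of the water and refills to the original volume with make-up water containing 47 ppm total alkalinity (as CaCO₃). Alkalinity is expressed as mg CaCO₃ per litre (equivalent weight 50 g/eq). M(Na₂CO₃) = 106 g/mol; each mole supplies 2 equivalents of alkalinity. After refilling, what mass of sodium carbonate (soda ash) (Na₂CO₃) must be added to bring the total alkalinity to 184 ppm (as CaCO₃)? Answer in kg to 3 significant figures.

64.8 kg

Volume: 1360 m³ = 1,360,000 L.
After draining 41% and refilling: 203 × 0.59 + 47 × 0.41 = 139.04 ppm.
Deficit to target: 184 − 139.04 = 44.96 mg/L.
As CaCO₃: 44.96 mg/L × 1,360,000 L = 61,150 g; ÷ 50 g/eq ÷ 2 = 611.5 mol Na₂CO₃.
Mass: 611.5 × 106 = 64,810 g.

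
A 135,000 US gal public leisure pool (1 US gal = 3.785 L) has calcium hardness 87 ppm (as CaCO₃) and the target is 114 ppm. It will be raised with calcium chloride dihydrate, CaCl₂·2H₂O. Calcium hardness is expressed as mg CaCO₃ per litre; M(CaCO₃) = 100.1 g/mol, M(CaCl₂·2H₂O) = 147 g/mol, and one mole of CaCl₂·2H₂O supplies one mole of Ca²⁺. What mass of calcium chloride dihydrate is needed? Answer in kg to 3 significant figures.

20.3 kg

Volume: 135,000 US gal × 3.785 L/gal = 510,975 L.
Hardness to add: (114 − 87) = 27 mg/L as CaCO₃ × 510,975 L = 13,800 g as CaCO₃.
Moles of Ca²⁺ (1 mol Ca²⁺ ≡ 1 mol CaCO₃): 13,800 / 100.1 g/mol = 137.8 mol.
Mass of CaCl₂·2H₂O: 137.8 × 147 = 20,260 g.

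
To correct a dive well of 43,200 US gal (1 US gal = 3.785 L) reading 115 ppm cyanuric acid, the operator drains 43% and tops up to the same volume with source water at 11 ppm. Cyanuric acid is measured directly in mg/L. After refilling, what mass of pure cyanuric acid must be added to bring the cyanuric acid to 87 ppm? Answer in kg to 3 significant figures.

2.73 kg

Volume: 43,200 US gal × 3.785 L/gal = 163,512 L.
After draining 43% and refilling: 115 × 0.57 + 11 × 0.43 = 70.28 ppm.
Deficit to target: 87 − 70.28 = 16.72 mg/L.
Mass: 16.72 mg/L × 163,512 L = 2734 g cyanuric acid.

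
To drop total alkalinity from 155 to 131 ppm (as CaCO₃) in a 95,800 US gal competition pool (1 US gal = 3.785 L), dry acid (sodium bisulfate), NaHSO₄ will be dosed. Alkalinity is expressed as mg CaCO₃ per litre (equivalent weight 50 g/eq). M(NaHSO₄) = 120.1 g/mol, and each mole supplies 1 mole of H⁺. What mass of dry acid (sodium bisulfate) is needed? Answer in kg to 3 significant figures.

20.9 kg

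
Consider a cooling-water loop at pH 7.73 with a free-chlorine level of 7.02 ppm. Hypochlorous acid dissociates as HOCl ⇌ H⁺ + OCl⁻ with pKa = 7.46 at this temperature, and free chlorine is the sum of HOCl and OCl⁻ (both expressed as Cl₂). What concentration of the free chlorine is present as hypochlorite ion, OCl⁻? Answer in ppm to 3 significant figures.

[OCl⁻]/[HOCl] = 10^(pH − pKa) = 10^(7.73 − 7.46) = 10^0.27 = 1.862.
Fraction as HOCl = 1 / (1 + 1.862) = 0.3494.
OCl⁻ = (1 − 0.3494) × 7.02 ppm = 4.567 ppm.

4.57 ppm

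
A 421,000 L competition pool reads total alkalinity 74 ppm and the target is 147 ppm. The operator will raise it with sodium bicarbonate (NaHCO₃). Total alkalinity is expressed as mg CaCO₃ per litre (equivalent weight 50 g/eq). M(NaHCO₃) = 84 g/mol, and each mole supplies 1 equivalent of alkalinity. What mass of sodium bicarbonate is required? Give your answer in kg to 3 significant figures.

51.6 kg

Alkalinity to add: (147 − 74) = 73 mg/L as CaCO₃ × 421,000 L = 30,730 g as CaCO₃.
Equivalents: 30,730 g ÷ 50 g/eq = 614.7 eq.
NaHCO₃ supplies 1 eq per mole → 614.7 mol.
Mass: 614.7 mol × 84 g/mol = 51,630 g.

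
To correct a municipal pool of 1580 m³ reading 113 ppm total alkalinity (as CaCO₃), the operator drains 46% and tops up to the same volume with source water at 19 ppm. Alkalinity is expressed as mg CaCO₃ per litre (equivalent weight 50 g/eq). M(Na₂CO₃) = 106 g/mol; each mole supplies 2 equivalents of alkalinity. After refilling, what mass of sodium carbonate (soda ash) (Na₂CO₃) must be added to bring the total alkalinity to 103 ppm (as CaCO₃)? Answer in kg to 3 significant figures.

Volume: 1580 m³ = 1,580,000 L.
After draining 46% and refilling: 113 × 0.54 + 19 × 0.46 = 69.76 ppm.
Deficit to target: 103 − 69.76 = 33.24 mg/L.
As CaCO₃: 33.24 mg/L × 1,580,000 L = 52,520 g; ÷ 50 g/eq ÷ 2 = 525.2 mol Na₂CO₃.
Mass: 525.2 × 106 = 55,670 g.

55.7 kg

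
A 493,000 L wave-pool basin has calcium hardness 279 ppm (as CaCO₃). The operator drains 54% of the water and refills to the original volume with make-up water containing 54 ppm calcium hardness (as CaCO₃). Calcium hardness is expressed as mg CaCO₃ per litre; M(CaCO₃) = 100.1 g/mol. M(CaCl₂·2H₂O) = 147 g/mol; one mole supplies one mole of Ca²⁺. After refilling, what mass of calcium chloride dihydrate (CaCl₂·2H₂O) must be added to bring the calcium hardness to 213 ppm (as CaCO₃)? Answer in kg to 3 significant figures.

After draining 54% and refilling: 279 × 0.46 + 54 × 0.54 = 157.5 ppm.
Deficit to target: 213 − 157.5 = 55.5 mg/L.
As CaCO₃: 55.5 mg/L × 493,000 L = 27,360 g; ÷ 100.1 = 273.3 mol Ca²⁺.
Mass: 273.3 × 147 = 40,180 g.

40.2 kg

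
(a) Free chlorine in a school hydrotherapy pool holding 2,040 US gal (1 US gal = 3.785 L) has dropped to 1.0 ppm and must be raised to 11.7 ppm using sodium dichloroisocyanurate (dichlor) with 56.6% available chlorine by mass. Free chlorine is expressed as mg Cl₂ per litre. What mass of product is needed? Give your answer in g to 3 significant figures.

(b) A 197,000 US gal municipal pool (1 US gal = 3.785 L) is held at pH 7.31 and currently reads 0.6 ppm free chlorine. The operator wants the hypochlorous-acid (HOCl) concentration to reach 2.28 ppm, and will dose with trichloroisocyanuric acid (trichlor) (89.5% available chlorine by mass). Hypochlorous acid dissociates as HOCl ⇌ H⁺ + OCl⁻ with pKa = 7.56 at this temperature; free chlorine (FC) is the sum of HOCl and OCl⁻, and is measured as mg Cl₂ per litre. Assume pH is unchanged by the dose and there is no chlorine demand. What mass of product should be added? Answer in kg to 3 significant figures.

(a) 146 g; (b) 2.47 kg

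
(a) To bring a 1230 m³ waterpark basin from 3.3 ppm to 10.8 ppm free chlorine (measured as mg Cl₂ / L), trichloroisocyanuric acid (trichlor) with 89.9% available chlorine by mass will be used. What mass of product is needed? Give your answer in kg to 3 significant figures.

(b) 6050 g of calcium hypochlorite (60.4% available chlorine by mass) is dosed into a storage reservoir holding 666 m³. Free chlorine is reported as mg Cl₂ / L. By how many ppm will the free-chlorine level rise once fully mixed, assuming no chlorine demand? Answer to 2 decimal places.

(a) 10.3 kg; (b) 5.49 ppm

(a) Volume: 1230 m³ = 1,230,000 L.
(a) Chlorine deficit: 10.8 − 3.3 = 7.5 ppm = 7.5 mg/L as Cl₂.
(a) Cl₂ equivalent needed: 7.5 mg/L × 1,230,000 L = 9,225,000 mg = 9225 g.
(a) Product at 89.9% available chlorine: 9225 / 0.899 = 10,260 g.

(b) Volume: 666 m³ = 666,000 L.
(b) Available chlorine delivered: 6050 g × 0.604 = 3654 g as Cl₂.
(b) Concentration rise: 3654 g / 666,000 L = 5.487 mg/L = 5.49 ppm.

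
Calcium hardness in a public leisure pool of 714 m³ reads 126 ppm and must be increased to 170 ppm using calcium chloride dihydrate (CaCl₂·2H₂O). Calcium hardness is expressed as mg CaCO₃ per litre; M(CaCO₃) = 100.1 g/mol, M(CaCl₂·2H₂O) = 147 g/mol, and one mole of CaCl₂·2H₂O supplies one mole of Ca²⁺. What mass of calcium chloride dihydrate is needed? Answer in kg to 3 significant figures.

Volume: 714 m³ = 714,000 L.
Hardness to add: (170 − 126) = 44 mg/L as CaCO₃ × 714,000 L = 31,420 g as CaCO₃.
Moles of Ca²⁺ (1 mol Ca²⁺ ≡ 1 mol CaCO₃): 31,420 / 100.1 g/mol = 313.8 mol.
Mass of CaCl₂·2H₂O: 313.8 × 147 = 46,140 g.

46.1 kg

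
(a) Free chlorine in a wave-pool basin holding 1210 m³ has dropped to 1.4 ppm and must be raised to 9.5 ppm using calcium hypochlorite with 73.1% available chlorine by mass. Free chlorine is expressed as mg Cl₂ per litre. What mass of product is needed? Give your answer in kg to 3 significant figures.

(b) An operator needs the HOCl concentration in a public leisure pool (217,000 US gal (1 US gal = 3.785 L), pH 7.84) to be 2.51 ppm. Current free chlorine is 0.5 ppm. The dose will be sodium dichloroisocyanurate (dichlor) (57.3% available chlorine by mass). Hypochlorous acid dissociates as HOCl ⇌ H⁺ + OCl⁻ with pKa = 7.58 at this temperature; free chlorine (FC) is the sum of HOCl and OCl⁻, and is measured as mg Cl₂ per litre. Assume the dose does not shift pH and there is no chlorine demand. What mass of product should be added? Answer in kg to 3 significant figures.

(a) 13.4 kg; (b) 9.43 kg

(a) Volume: 1210 m³ = 1,210,000 L.
(a) Chlorine deficit: 9.5 − 1.4 = 8.1 ppm = 8.1 mg/L as Cl₂.
(a) Cl₂ equivalent needed: 8.1 mg/L × 1,210,000 L = 9,801,000 mg = 9801 g.
(a) Product at 73.1% available chlorine: 9801 / 0.731 = 13,410 g.

(b) Volume: 217,000 US gal × 3.785 L/gal = 821,345 L.
(b) [OCl⁻]/[HOCl] = 10^(pH − pKa) = 10^(7.84 − 7.58) = 1.82; fraction as HOCl = 1/(1 + 1.82) = 0.3546.
(b) Free chlorine required for 2.51 ppm HOCl: 2.51 / 0.3546 = 7.077 ppm.
(b) FC to add: 7.077 − 0.5 = 6.577 mg/L as Cl₂.
(b) Cl₂ equivalent: 6.577 mg/L × 821,345 L = 5402 g.
(b) Product at 57.3% available Cl: 5402 / 0.573 = 9428 g.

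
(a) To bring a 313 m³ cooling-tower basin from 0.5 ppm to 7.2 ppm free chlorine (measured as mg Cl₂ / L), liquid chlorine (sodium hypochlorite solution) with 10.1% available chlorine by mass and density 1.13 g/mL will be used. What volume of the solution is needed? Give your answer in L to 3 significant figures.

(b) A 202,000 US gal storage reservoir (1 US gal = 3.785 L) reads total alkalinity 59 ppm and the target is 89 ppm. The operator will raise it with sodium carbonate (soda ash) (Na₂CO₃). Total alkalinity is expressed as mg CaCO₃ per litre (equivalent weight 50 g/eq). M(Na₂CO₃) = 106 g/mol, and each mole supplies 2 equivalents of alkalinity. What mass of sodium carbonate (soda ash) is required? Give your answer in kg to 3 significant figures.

(a) Volume: 313 m³ = 313,000 L.
(a) Chlorine deficit: 7.2 − 0.5 = 6.7 ppm = 6.7 mg/L as Cl₂.
(a) Cl₂ equivalent needed: 6.7 mg/L × 313,000 L = 2,097,000 mg = 2097 g.
(a) Product at 10.1% available chlorine: 2097 / 0.101 = 20,760 g.
(a) Volume at density 1.13 g/mL: 20,760 g ÷ 1.13 g/mL = 18,370 mL.

(b) Volume: 202,000 US gal × 3.785 L/gal = 764,570 L.
(b) Alkalinity to add: (89 − 59) = 30 mg/L as CaCO₃ × 764,570 L = 22,940 g as CaCO₃.
(b) Equivalents: 22,940 g ÷ 50 g/eq = 458.7 eq.
(b) Each mole of Na₂CO₃ supplies 2 eq, so 458.7 / 2 = 229.4 mol.
(b) Mass: 229.4 mol × 106 g/mol = 24,310 g.

(a) 18.4 L; (b) 24.3 kg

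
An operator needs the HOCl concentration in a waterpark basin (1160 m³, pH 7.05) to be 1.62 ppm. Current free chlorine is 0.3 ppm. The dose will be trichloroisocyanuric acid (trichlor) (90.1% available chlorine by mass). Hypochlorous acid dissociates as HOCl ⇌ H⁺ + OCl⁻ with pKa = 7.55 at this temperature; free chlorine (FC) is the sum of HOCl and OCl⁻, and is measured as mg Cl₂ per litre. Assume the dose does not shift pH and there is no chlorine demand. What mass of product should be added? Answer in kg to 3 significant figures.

Volume: 1160 m³ = 1,160,000 L.
[OCl⁻]/[HOCl] = 10^(pH − pKa) = 10^(7.05 − 7.55) = 0.3162; fraction as HOCl = 1/(1 + 0.3162) = 0.7597.
Free chlorine required for 1.62 ppm HOCl: 1.62 / 0.7597 = 2.132 ppm.
FC to add: 2.132 − 0.3 = 1.832 mg/L as Cl₂.
Cl₂ equivalent: 1.832 mg/L × 1,160,000 L = 2125 g.
Product at 90.1% available Cl: 2125 / 0.901 = 2359 g.

2.36 kg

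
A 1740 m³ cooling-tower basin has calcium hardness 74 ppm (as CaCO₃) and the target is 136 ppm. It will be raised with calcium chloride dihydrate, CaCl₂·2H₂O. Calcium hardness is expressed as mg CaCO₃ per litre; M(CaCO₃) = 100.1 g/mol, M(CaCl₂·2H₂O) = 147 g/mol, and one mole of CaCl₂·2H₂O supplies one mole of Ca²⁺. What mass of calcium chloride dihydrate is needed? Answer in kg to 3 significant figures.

Volume: 1740 m³ = 1,740,000 L.
Hardness to add: (136 − 74) = 62 mg/L as CaCO₃ × 1,740,000 L = 107,900 g as CaCO₃.
Moles of Ca²⁺ (1 mol Ca²⁺ ≡ 1 mol CaCO₃): 107,900 / 100.1 g/mol = 1078 mol.
Mass of CaCl₂·2H₂O: 1078 × 147 = 158,400 g.

158 kg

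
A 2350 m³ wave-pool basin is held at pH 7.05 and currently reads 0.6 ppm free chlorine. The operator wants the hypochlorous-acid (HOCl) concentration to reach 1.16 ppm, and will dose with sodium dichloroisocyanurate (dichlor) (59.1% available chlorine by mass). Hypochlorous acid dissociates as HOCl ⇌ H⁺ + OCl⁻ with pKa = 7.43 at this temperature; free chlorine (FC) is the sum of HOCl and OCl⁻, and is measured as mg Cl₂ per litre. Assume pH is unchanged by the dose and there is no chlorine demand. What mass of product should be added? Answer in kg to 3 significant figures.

Volume: 2350 m³ = 2,350,000 L.
[OCl⁻]/[HOCl] = 10^(pH − pKa) = 10^(7.05 − 7.43) = 0.4169; fraction as HOCl = 1/(1 + 0.4169) = 0.7058.
Free chlorine required for 1.16 ppm HOCl: 1.16 / 0.7058 = 1.644 ppm.
FC to add: 1.644 − 0.6 = 1.044 mg/L as Cl₂.
Cl₂ equivalent: 1.044 mg/L × 2,350,000 L = 2452 g.
Product at 59.1% available Cl: 2452 / 0.591 = 4150 g.

4.15 kg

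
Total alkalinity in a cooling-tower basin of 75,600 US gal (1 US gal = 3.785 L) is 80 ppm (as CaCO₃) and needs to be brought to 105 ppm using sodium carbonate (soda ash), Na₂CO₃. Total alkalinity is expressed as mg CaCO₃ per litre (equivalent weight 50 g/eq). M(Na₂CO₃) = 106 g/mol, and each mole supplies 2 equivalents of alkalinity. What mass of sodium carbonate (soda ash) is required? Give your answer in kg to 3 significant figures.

Volume: 75,600 US gal × 3.785 L/gal = 286,146 L.
Alkalinity to add: (105 − 80) = 25 mg/L as CaCO₃ × 286,146 L = 7154 g as CaCO₃.
Equivalents: 7154 g ÷ 50 g/eq = 143.1 eq.
Each mole of Na₂CO₃ supplies 2 eq, so 143.1 / 2 = 71.54 mol.
Mass: 71.54 mol × 106 g/mol = 7583 g.

7.58 kg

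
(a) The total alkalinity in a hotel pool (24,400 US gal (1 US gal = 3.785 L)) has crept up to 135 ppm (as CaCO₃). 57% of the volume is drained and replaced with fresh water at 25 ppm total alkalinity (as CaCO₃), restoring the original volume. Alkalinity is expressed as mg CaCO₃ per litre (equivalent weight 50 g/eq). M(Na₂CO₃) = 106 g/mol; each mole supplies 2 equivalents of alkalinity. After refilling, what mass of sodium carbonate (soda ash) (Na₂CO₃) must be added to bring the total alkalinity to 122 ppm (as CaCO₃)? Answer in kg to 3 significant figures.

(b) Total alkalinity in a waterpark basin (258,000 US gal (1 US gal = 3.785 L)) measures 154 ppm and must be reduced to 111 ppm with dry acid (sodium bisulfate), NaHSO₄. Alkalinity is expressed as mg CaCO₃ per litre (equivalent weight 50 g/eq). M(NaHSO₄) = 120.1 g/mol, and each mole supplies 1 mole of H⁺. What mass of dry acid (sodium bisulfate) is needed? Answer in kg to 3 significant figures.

(a) Volume: 24,400 US gal × 3.785 L/gal = 92,354 L.
(a) After draining 57% and refilling: 135 × 0.43 + 25 × 0.57 = 72.3 ppm.
(a) Deficit to target: 122 − 72.3 = 49.7 mg/L.
(a) As CaCO₃: 49.7 mg/L × 92,354 L = 4590 g; ÷ 50 g/eq ÷ 2 = 45.9 mol Na₂CO₃.
(a) Mass: 45.9 × 106 = 4865 g.

(b) Volume: 258,000 US gal × 3.785 L/gal = 976,530 L.
(b) Alkalinity to neutralize: (154 − 111) = 43 mg/L as CaCO₃ × 976,530 L = 41,990 g as CaCO₃.
(b) Equivalents of H⁺ required: 41,990 ÷ 50 g/eq = 839.8 eq = 839.8 mol NaHSO₄.
(b) Mass of NaHSO₄: 839.8 × 120.1 = 100,900 g.

(a) 4.87 kg; (b) 101 kg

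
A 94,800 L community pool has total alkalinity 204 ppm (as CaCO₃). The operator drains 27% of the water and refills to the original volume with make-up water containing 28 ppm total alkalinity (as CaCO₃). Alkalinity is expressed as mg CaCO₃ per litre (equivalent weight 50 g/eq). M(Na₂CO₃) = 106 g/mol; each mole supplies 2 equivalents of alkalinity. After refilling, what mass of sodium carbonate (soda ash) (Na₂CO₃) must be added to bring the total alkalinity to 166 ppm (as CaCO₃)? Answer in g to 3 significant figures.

957 g

After draining 27% and refilling: 204 × 0.73 + 28 × 0.27 = 156.48 ppm.
Deficit to target: 166 − 156.48 = 9.52 mg/L.
As CaCO₃: 9.52 mg/L × 94,800 L = 902.5 g; ÷ 50 g/eq ÷ 2 = 9.025 mol Na₂CO₃.
Mass: 9.025 × 106 = 956.6 g.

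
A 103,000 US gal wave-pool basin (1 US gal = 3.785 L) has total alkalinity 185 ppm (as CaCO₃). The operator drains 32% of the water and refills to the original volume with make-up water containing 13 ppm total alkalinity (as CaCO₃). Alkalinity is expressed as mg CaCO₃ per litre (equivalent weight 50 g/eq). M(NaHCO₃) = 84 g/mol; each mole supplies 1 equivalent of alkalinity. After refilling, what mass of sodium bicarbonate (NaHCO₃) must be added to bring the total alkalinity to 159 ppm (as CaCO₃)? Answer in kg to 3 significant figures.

Volume: 103,000 US gal × 3.785 L/gal = 389,855 L.
After draining 32% and refilling: 185 × 0.68 + 13 × 0.32 = 129.96 ppm.
Deficit to target: 159 − 129.96 = 29.04 mg/L.
As CaCO₃: 29.04 mg/L × 389,855 L = 11,320 g; ÷ 50 g/eq ÷ 1 = 226.4 mol NaHCO₃.
Mass: 226.4 × 84 = 19,020 g.

19.0 kg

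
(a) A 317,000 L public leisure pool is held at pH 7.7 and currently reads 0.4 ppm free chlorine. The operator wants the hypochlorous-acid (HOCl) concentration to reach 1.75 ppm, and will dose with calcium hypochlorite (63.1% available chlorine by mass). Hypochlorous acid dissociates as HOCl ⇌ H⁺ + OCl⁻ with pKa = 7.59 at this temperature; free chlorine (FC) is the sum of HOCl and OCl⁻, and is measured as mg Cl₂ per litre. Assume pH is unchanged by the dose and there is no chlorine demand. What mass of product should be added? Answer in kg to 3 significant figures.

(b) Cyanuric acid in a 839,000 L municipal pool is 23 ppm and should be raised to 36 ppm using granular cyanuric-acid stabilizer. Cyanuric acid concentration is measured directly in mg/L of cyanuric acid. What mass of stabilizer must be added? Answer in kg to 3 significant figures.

(a) 1.81 kg; (b) 10.9 kg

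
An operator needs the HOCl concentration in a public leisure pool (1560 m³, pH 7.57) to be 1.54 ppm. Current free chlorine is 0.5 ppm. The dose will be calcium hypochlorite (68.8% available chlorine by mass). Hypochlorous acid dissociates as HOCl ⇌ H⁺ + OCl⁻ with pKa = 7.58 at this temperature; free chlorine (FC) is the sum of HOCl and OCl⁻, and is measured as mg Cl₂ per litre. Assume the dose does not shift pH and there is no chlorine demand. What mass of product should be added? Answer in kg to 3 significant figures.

5.77 kg

Volume: 1560 m³ = 1,560,000 L.
[OCl⁻]/[HOCl] = 10^(pH − pKa) = 10^(7.57 − 7.58) = 0.9772; fraction as HOCl = 1/(1 + 0.9772) = 0.5058.
Free chlorine required for 1.54 ppm HOCl: 1.54 / 0.5058 = 3.045 ppm.
FC to add: 3.045 − 0.5 = 2.545 mg/L as Cl₂.
Cl₂ equivalent: 2.545 mg/L × 1,560,000 L = 3970 g.
Product at 68.8% available Cl: 3970 / 0.688 = 5771 g.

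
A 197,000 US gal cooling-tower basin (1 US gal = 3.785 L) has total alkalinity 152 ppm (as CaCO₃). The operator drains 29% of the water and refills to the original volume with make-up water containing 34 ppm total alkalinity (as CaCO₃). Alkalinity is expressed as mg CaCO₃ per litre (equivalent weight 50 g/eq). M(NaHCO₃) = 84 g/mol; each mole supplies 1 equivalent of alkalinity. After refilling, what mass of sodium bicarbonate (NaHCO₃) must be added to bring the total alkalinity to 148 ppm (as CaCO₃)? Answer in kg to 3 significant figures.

Volume: 197,000 US gal × 3.785 L/gal = 745,645 L.
After draining 29% and refilling: 152 × 0.71 + 34 × 0.29 = 117.78 ppm.
Deficit to target: 148 − 117.78 = 30.22 mg/L.
As CaCO₃: 30.22 mg/L × 745,645 L = 22,530 g; ÷ 50 g/eq ÷ 1 = 450.7 mol NaHCO₃.
Mass: 450.7 × 84 = 37,860 g.

37.9 kg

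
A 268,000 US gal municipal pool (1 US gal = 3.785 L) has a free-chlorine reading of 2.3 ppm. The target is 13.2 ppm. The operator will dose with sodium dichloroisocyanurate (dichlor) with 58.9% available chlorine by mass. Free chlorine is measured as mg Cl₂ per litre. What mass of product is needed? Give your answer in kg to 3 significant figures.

18.8 kg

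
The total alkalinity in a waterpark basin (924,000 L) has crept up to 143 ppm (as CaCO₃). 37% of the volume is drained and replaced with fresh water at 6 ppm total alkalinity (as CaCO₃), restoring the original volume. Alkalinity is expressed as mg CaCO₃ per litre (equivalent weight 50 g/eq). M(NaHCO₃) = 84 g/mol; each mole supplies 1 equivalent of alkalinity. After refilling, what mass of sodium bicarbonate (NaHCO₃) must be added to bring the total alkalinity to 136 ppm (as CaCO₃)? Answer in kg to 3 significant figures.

After draining 37% and refilling: 143 × 0.63 + 6 × 0.37 = 92.31 ppm.
Deficit to target: 136 − 92.31 = 43.69 mg/L.
As CaCO₃: 43.69 mg/L × 924,000 L = 40,370 g; ÷ 50 g/eq ÷ 1 = 807.4 mol NaHCO₃.
Mass: 807.4 × 84 = 67,820 g.

67.8 kg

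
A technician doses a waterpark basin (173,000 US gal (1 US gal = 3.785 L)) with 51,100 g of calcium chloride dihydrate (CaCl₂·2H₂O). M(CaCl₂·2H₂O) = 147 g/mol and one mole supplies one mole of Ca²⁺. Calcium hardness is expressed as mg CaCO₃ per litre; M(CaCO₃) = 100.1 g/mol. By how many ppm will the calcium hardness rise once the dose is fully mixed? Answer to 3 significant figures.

Volume: 173,000 US gal × 3.785 L/gal = 654,805 L.
Moles of Ca²⁺: 51,100 g ÷ 147 g/mol = 347.6 mol.
As CaCO₃: 347.6 mol × 100.1 g/mol = 34,800 g.
Rise: 34,800 g / 654,805 L × 1000 = 53.14 mg/L.

53.1 ppm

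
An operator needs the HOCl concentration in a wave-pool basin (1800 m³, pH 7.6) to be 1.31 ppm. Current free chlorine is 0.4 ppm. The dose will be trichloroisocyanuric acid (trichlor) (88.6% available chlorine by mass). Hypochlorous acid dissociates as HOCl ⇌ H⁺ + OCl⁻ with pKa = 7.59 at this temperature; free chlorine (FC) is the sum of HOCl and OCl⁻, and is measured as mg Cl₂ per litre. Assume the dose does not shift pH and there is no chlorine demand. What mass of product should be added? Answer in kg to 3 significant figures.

Volume: 1800 m³ = 1,800,000 L.
[OCl⁻]/[HOCl] = 10^(pH − pKa) = 10^(7.6 − 7.59) = 1.023; fraction as HOCl = 1/(1 + 1.023) = 0.4942.
Free chlorine required for 1.31 ppm HOCl: 1.31 / 0.4942 = 2.651 ppm.
FC to add: 2.651 − 0.4 = 2.251 mg/L as Cl₂.
Cl₂ equivalent: 2.251 mg/L × 1,800,000 L = 4051 g.
Product at 88.6% available Cl: 4051 / 0.886 = 4572 g.

4.57 kg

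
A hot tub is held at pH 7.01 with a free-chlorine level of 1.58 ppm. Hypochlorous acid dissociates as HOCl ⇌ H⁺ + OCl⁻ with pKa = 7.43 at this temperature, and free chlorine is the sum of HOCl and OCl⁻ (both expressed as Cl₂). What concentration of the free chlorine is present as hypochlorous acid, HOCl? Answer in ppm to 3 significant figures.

1.14 ppm

[OCl⁻]/[HOCl] = 10^(pH − pKa) = 10^(7.01 − 7.43) = 10^-0.42 = 0.3802.
Fraction as HOCl = 1 / (1 + 0.3802) = 0.7245.
HOCl = 0.7245 × 1.58 ppm = 1.145 ppm.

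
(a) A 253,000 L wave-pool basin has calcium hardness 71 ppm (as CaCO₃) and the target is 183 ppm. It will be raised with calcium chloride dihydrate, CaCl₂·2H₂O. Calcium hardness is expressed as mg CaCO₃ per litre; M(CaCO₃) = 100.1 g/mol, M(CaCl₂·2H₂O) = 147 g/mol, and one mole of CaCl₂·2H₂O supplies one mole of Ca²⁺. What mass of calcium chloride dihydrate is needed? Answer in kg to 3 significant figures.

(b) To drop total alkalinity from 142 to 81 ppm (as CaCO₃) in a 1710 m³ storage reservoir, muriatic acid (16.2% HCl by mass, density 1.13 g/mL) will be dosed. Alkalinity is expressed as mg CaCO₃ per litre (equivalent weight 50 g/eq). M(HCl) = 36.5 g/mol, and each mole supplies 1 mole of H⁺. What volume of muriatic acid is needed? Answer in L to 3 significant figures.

(a) 41.6 kg; (b) 416 L

(a) Hardness to add: (183 − 71) = 112 mg/L as CaCO₃ × 253,000 L = 28,340 g as CaCO₃.
(a) Moles of Ca²⁺ (1 mol Ca²⁺ ≡ 1 mol CaCO₃): 28,340 / 100.1 g/mol = 283.1 mol.
(a) Mass of CaCl₂·2H₂O: 283.1 × 147 = 41,610 g.

(b) Volume: 1710 m³ = 1,710,000 L.
(b) Alkalinity to neutralize: (142 − 81) = 61 mg/L as CaCO₃ × 1,710,000 L = 104,300 g as CaCO₃.
(b) Equivalents of H⁺ required: 104,300 ÷ 50 g/eq = 2086 eq = 2086 mol HCl.
(b) Mass of HCl: 2086 × 36.5 = 76,150 g.
(b) Mass of 16.2% solution: 76,150 / 0.162 = 470,000 g.
(b) Volume: 470,000 g ÷ 1.13 g/mL = 416,000 mL.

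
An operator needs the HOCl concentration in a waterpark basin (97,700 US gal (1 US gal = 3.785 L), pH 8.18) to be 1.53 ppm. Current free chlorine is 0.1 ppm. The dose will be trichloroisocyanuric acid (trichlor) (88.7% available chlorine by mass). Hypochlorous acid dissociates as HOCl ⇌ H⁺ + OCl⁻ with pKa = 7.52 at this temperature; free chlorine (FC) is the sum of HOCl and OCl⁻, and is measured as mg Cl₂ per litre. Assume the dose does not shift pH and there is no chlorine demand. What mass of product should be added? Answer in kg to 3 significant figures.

Volume: 97,700 US gal × 3.785 L/gal = 369,794 L.
[OCl⁻]/[HOCl] = 10^(pH − pKa) = 10^(8.18 − 7.52) = 4.571; fraction as HOCl = 1/(1 + 4.571) = 0.1795.
Free chlorine required for 1.53 ppm HOCl: 1.53 / 0.1795 = 8.523 ppm.
FC to add: 8.523 − 0.1 = 8.423 mg/L as Cl₂.
Cl₂ equivalent: 8.423 mg/L × 369,794 L = 3115 g.
Product at 88.7% available Cl: 3115 / 0.887 = 3512 g.

3.51 kg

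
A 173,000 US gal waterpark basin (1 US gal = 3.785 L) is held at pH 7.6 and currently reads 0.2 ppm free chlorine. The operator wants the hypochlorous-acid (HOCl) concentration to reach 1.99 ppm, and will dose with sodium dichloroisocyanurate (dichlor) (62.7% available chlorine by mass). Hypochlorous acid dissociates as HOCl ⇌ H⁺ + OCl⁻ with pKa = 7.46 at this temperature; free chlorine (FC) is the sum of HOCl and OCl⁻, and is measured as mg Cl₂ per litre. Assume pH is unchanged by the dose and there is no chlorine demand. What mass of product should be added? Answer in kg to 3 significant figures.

4.74 kg

Volume: 173,000 US gal × 3.785 L/gal = 654,805 L.
[OCl⁻]/[HOCl] = 10^(pH − pKa) = 10^(7.6 − 7.46) = 1.38; fraction as HOCl = 1/(1 + 1.38) = 0.4201.
Free chlorine required for 1.99 ppm HOCl: 1.99 / 0.4201 = 4.737 ppm.
FC to add: 4.737 − 0.2 = 4.537 mg/L as Cl₂.
Cl₂ equivalent: 4.537 mg/L × 654,805 L = 2971 g.
Product at 62.7% available Cl: 2971 / 0.627 = 4738 g.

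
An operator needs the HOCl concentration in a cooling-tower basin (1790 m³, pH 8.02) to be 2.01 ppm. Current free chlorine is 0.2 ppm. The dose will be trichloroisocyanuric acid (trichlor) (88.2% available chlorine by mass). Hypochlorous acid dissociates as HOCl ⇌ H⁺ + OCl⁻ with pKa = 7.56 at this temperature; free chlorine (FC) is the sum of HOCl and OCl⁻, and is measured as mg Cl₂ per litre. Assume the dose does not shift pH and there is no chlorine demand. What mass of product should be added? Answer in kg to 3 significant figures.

Volume: 1790 m³ = 1,790,000 L.
[OCl⁻]/[HOCl] = 10^(pH − pKa) = 10^(8.02 − 7.56) = 2.884; fraction as HOCl = 1/(1 + 2.884) = 0.2575.
Free chlorine required for 2.01 ppm HOCl: 2.01 / 0.2575 = 7.807 ppm.
FC to add: 7.807 − 0.2 = 7.607 mg/L as Cl₂.
Cl₂ equivalent: 7.607 mg/L × 1,790,000 L = 13,620 g.
Product at 88.2% available Cl: 13,620 / 0.882 = 15,440 g.

15.4 kg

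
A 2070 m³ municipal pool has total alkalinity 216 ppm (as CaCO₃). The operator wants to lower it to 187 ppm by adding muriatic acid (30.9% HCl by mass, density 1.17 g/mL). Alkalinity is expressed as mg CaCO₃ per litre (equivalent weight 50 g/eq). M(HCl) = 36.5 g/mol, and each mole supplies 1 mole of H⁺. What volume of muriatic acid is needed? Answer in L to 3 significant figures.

121 L

Volume: 2070 m³ = 2,070,000 L.
Alkalinity to neutralize: (216 − 187) = 29 mg/L as CaCO₃ × 2,070,000 L = 60,030 g as CaCO₃.
Equivalents of H⁺ required: 60,030 ÷ 50 g/eq = 1201 eq = 1201 mol HCl.
Mass of HCl: 1201 × 36.5 = 43,820 g.
Mass of 30.9% solution: 43,820 / 0.309 = 141,800 g.
Volume: 141,800 g ÷ 1.17 g/mL = 121,200 mL.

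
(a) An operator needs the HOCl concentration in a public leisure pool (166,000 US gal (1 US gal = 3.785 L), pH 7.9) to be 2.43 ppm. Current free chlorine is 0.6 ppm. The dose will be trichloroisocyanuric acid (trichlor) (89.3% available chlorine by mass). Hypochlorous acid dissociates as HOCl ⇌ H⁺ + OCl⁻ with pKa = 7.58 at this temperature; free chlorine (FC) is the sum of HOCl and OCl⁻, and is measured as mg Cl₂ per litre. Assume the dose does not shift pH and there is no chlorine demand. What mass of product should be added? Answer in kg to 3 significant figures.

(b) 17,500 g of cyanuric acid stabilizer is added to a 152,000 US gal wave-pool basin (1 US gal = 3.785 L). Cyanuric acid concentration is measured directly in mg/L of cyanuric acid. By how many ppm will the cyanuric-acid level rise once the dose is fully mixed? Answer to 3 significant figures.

(a) Volume: 166,000 US gal × 3.785 L/gal = 628,310 L.
(a) [OCl⁻]/[HOCl] = 10^(pH − pKa) = 10^(7.9 − 7.58) = 2.089; fraction as HOCl = 1/(1 + 2.089) = 0.3237.
(a) Free chlorine required for 2.43 ppm HOCl: 2.43 / 0.3237 = 7.507 ppm.
(a) FC to add: 7.507 − 0.6 = 6.907 mg/L as Cl₂.
(a) Cl₂ equivalent: 6.907 mg/L × 628,310 L = 4340 g.
(a) Product at 89.3% available Cl: 4340 / 0.893 = 4860 g.

(b) Volume: 152,000 US gal × 3.785 L/gal = 575,320 L.
(b) Rise: 17,500 g / 575,320 L × 1000 = 30.42 mg/L.

(a) 4.86 kg; (b) 30.4 ppm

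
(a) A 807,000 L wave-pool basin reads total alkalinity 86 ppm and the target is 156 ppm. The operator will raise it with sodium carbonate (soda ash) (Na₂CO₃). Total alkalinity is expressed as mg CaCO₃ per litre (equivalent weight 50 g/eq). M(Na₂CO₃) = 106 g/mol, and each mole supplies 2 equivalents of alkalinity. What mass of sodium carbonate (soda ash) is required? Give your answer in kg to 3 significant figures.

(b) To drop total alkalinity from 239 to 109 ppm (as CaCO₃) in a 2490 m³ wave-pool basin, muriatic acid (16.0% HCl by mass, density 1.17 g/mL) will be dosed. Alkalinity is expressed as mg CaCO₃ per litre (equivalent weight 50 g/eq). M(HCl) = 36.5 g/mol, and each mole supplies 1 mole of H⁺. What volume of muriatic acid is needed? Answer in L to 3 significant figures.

(a) 59.9 kg; (b) 1,260 L

(a) Alkalinity to add: (156 − 86) = 70 mg/L as CaCO₃ × 807,000 L = 56,490 g as CaCO₃.
(a) Equivalents: 56,490 g ÷ 50 g/eq = 1130 eq.
(a) Each mole of Na₂CO₃ supplies 2 eq, so 1130 / 2 = 564.9 mol.
(a) Mass: 564.9 mol × 106 g/mol = 59,880 g.

(b) Volume: 2490 m³ = 2,490,000 L.
(b) Alkalinity to neutralize: (239 − 109) = 130 mg/L as CaCO₃ × 2,490,000 L = 323,700 g as CaCO₃.
(b) Equivalents of H⁺ required: 323,700 ÷ 50 g/eq = 6474 eq = 6474 mol HCl.
(b) Mass of HCl: 6474 × 36.5 = 236,300 g.
(b) Mass of 16.0% solution: 236,300 / 0.16 = 1,477,000 g.
(b) Volume: 1,477,000 g ÷ 1.17 g/mL = 1,262,000 mL.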